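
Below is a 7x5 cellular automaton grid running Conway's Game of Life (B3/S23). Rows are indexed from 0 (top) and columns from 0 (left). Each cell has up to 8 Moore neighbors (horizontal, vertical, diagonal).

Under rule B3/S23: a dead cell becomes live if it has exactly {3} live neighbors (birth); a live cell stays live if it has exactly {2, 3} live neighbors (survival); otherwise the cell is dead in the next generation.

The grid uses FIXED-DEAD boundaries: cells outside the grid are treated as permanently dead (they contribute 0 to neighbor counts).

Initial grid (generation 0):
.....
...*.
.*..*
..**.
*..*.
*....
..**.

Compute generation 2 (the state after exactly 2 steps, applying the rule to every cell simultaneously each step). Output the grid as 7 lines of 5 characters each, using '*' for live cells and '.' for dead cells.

Answer: .....
.....
..*.*
.*..*
*....
.*.*.
..*..

Derivation:
Simulating step by step:
Generation 0 (given above): 10 live cells
Generation 1: 11 live cells
.....
.....
....*
.****
.***.
.***.
.....
Generation 2: 8 live cells
(generation 2 grid is the final answer)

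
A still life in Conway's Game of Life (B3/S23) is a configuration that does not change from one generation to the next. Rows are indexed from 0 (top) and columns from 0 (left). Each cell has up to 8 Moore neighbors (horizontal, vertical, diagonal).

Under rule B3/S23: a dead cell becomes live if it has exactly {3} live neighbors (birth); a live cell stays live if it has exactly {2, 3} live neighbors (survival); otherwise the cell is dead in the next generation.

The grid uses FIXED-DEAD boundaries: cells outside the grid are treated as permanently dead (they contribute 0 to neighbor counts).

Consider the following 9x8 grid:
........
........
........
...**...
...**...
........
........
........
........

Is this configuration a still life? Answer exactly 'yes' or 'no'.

Compute generation 1 and compare to generation 0 (given above):
Generation 1:
........
........
........
...**...
...**...
........
........
........
........
The grids are IDENTICAL -> still life.

Answer: yes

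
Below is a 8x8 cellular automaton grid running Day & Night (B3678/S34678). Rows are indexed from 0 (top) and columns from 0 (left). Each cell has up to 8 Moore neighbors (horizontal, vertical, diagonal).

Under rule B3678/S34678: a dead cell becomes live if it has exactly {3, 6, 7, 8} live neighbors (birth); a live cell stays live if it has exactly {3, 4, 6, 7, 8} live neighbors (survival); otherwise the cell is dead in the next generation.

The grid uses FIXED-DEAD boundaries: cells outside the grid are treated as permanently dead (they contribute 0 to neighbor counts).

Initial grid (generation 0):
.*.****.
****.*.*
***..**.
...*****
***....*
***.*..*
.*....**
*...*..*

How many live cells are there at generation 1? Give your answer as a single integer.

Simulating step by step:
Generation 0 (given above): 36 live cells
Generation 1: 35 live cells
**.****.
*****.*.
*...*.*.
.*.***.*
*.*....*
****...*
.***.***
......*.
Population at generation 1: 35

Answer: 35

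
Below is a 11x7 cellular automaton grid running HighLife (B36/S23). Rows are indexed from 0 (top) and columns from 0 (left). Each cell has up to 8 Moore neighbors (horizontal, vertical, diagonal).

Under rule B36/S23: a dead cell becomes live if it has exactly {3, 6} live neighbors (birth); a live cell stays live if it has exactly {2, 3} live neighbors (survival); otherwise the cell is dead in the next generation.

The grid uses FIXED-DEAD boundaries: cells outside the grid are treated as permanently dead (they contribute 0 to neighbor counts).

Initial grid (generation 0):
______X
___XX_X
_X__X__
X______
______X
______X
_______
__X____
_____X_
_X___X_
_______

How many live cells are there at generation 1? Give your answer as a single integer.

Simulating step by step:
Generation 0 (given above): 13 live cells
Generation 1: 6 live cells
_____X_
___XX__
___XXX_
_______
_______
_______
_______
_______
_______
_______
_______
Population at generation 1: 6

Answer: 6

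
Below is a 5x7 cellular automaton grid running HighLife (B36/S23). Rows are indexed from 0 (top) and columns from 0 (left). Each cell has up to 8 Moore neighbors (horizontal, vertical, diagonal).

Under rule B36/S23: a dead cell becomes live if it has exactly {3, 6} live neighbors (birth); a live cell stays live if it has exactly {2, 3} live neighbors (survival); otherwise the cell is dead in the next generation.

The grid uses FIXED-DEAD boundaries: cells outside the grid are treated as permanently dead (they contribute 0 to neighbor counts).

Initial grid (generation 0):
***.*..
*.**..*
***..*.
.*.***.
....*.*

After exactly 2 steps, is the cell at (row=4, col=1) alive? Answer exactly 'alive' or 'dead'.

Answer: dead

Derivation:
Simulating step by step:
Generation 0 (given above): 18 live cells
Generation 1: 13 live cells
*.*....
....**.
*....**
**.*..*
...**..
Generation 2: 15 live cells
.......
.*..***
**....*
****..*
..***..

Cell (4,1) at generation 2: 0 -> dead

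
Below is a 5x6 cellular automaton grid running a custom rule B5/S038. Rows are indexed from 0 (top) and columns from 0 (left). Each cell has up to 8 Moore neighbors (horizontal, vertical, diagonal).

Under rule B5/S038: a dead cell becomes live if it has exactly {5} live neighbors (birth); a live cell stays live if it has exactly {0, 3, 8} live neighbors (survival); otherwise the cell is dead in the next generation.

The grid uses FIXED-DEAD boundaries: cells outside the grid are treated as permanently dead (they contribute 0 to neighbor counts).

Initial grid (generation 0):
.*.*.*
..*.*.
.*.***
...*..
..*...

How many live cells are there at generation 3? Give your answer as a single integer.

Answer: 2

Derivation:
Simulating step by step:
Generation 0 (given above): 11 live cells
Generation 1: 2 live cells
......
...*..
......
...*..
......
Generation 2: 2 live cells
......
...*..
......
...*..
......
Generation 3: 2 live cells
......
...*..
......
...*..
......
Population at generation 3: 2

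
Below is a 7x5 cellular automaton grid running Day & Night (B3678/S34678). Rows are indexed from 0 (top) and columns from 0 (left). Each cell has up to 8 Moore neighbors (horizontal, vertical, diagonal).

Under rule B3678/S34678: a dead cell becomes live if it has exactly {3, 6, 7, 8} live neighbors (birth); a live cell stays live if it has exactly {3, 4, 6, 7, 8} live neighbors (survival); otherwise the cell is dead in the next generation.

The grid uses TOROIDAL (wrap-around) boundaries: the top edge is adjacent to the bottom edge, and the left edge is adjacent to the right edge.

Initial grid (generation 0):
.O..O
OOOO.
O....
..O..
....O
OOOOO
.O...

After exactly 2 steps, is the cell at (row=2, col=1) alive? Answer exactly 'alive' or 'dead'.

Simulating step by step:
Generation 0 (given above): 15 live cells
Generation 1: 15 live cells
.O.O.
OOO..
...OO
.....
....O
OOOOO
OO...
Generation 2: 17 live cells
....O
OOO..
OOO..
...OO
.OO.O
.OOOO
..O..

Cell (2,1) at generation 2: 1 -> alive

Answer: alive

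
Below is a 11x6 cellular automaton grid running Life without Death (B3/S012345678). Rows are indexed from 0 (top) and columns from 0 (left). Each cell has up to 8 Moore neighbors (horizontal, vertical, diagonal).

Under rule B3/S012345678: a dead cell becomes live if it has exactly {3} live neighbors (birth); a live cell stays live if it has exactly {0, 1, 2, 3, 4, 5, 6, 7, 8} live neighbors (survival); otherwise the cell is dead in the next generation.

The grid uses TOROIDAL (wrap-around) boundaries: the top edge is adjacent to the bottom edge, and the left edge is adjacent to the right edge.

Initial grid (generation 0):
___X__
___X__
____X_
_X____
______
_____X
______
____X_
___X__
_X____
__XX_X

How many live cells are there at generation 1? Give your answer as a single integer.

Simulating step by step:
Generation 0 (given above): 11 live cells
Generation 1: 15 live cells
___X__
___XX_
____X_
_X____
______
_____X
______
____X_
___X__
_X_XX_
__XXXX
Population at generation 1: 15

Answer: 15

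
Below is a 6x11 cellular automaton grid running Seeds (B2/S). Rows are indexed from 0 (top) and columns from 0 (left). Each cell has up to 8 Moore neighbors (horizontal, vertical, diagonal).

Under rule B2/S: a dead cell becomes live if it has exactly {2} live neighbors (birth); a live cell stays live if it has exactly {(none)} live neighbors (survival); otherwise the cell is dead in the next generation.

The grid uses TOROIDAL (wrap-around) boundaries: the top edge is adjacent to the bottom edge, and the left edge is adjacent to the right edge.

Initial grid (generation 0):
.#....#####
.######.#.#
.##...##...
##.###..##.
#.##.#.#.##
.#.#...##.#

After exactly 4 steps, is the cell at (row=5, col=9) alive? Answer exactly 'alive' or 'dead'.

Simulating step by step:
Generation 0 (given above): 37 live cells
Generation 1: 1 live cells
...........
...........
...........
...........
...........
.....#.....
Generation 2: 0 live cells
...........
...........
...........
...........
...........
...........
Generation 3: 0 live cells
...........
...........
...........
...........
...........
...........
Generation 4: 0 live cells
...........
...........
...........
...........
...........
...........

Cell (5,9) at generation 4: 0 -> dead

Answer: dead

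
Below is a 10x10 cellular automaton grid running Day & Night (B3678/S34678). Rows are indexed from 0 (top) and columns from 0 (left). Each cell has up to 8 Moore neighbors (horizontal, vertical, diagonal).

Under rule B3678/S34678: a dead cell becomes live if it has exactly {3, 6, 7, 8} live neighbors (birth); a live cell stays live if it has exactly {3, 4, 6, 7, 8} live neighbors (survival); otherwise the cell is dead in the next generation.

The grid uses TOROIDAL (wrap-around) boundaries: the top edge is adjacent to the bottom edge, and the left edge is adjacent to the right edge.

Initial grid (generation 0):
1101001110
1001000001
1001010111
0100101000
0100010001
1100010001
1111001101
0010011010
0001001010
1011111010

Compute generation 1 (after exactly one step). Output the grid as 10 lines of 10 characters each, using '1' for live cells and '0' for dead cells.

Answer: 1101001111
0000000011
1110001011
0010101100
1110111000
1000100001
0010101101
1010111110
0101011100
0011111110

Derivation:
Simulating step by step:
Generation 0 (given above): 46 live cells
Generation 1: 52 live cells
(generation 1 grid is the final answer)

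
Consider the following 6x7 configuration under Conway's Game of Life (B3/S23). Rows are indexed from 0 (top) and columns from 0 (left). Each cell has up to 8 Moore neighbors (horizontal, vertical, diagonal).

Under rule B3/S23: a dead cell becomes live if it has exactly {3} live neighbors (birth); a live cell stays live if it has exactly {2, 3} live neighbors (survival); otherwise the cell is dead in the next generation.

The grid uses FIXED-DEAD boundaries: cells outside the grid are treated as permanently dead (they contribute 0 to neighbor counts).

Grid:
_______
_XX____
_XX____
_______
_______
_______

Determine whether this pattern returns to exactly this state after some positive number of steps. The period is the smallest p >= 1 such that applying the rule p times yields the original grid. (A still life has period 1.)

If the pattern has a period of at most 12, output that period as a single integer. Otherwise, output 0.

Answer: 1

Derivation:
Simulating and comparing each generation to the original:
Gen 0 (original, given above): 4 live cells
Gen 1: 4 live cells, MATCHES original -> period = 1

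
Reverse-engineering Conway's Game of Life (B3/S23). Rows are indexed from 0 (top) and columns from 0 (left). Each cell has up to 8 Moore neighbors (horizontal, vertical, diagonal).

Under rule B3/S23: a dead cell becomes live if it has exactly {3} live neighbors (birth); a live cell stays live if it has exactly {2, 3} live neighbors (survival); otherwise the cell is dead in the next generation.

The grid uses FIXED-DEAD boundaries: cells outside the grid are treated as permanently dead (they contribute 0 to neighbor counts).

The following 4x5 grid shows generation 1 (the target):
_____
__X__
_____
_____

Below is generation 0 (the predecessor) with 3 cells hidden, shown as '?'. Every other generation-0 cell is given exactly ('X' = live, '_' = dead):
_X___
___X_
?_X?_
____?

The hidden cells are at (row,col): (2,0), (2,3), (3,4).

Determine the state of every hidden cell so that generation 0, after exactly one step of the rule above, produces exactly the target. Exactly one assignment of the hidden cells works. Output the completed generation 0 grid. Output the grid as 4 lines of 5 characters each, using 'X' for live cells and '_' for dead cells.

Hidden generation-0 cells (in order): (2,0), (2,3), (3,4).
A hidden cell only influences target cells in its own 3x3 neighborhood. Try each of the 2^3 = 8 assignments, step the completed generation 0 forward once under B3/S23, and compare with the target:
  (2,0)=_ (2,3)=_ (3,4)=_ -> step reproduces the target at every cell -> ACCEPT
  (2,0)=_ (2,3)=_ (3,4)=X -> step gives (2,3)='X' but target has '_' -> reject
  (2,0)=_ (2,3)=X (3,4)=_ -> step gives (1,2)='_' but target has 'X' -> reject
  (2,0)=_ (2,3)=X (3,4)=X -> step gives (1,2)='_' but target has 'X' -> reject
  (2,0)=X (2,3)=_ (3,4)=_ -> step gives (1,1)='X' but target has '_' -> reject
  (2,0)=X (2,3)=_ (3,4)=X -> step gives (1,1)='X' but target has '_' -> reject
  (2,0)=X (2,3)=X (3,4)=_ -> step gives (1,1)='X' but target has '_' -> reject
  (2,0)=X (2,3)=X (3,4)=X -> step gives (1,1)='X' but target has '_' -> reject
Unique solution: (2,0)=dead, (2,3)=dead, (3,4)=dead.
Check: live-neighbor counts of every cell in the completed generation 0:
10211
12311
01121
01110
Applying B3/S23 to generation 0 with these counts gives:
_____
__X__
_____
_____
which matches the target exactly.

Answer: _X___
___X_
__X__
_____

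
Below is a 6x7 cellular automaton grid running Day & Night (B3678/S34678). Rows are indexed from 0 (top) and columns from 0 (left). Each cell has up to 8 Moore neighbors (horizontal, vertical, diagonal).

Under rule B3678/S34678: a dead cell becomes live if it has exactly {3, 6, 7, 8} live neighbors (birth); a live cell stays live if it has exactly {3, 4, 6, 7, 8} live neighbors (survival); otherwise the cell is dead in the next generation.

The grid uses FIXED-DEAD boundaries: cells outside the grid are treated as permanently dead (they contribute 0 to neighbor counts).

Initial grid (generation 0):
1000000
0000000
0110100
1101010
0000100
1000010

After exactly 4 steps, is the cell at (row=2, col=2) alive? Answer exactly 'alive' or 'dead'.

Answer: alive

Derivation:
Simulating step by step:
Generation 0 (given above): 11 live cells
Generation 1: 11 live cells
0000000
0100000
1111000
0101000
1100110
0000000
Generation 2: 7 live cells
0000000
1100000
1100000
0011000
0010000
0000000
Generation 3: 6 live cells
0000000
1100000
1100000
0010000
0001000
0000000
Generation 4: 6 live cells
0000000
1100000
1110000
0100000
0000000
0000000

Cell (2,2) at generation 4: 1 -> alive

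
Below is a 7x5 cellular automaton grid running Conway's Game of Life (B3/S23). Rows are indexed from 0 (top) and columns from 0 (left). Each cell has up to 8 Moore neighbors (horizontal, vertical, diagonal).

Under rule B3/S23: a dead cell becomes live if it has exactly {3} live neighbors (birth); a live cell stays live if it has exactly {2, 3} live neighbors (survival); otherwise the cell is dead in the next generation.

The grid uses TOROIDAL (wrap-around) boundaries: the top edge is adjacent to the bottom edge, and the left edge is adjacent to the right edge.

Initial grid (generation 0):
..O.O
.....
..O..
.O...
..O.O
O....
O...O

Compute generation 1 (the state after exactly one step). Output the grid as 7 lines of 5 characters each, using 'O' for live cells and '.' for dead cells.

Simulating step by step:
Generation 0 (given above): 9 live cells
Generation 1: 16 live cells
(generation 1 grid is the final answer)

Answer: O..OO
...O.
.....
.OOO.
OO...
OO.O.
OO.OO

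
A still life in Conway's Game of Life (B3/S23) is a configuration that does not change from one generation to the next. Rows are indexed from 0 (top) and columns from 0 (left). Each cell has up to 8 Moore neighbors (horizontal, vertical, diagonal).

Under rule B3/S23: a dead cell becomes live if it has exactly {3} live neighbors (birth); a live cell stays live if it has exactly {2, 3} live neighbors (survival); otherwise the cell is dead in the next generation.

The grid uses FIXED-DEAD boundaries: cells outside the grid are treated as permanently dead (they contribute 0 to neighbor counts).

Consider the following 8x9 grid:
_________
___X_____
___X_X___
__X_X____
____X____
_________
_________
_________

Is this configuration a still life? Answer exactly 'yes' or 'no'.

Compute generation 1 and compare to generation 0 (given above):
Generation 1:
_________
____X____
__XX_____
____XX___
___X_____
_________
_________
_________
Cell (1,3) differs: gen0=1 vs gen1=0 -> NOT a still life.

Answer: no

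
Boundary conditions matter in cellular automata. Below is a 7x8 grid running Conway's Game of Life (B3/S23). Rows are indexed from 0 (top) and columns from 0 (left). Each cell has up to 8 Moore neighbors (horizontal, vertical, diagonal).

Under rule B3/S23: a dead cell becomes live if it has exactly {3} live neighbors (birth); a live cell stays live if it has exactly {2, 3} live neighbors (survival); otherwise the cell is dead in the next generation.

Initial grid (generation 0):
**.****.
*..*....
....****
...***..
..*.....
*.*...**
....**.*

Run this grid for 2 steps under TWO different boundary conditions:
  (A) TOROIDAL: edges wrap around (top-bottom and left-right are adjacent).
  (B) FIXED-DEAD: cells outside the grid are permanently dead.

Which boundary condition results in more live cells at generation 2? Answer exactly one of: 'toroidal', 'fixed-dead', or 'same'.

Answer: fixed-dead

Derivation:
Under TOROIDAL boundary, generation 2:
*......*
...*..*.
**.*...*
*.***...
.*......
...*....
....**..
Population = 16

Under FIXED-DEAD boundary, generation 2:
*...*...
*....**.
.*.*....
..***.*.
.*.....*
.*.*...*
....**.*
Population = 19

Comparison: toroidal=16, fixed-dead=19 -> fixed-dead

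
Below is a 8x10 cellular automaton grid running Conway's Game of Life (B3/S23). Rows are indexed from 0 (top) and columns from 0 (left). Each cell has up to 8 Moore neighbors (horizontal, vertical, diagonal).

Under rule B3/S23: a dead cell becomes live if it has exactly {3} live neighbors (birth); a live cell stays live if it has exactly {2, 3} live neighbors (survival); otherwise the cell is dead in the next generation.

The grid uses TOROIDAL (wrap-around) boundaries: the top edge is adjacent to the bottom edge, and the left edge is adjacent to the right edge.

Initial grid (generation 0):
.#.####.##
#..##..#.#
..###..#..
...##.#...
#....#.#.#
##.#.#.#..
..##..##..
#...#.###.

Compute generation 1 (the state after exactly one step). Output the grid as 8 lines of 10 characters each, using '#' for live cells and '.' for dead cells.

Answer: .##.......
##.....#.#
..#...###.
..#...###.
####.#.###
##.#.#.#.#
#.##.....#
##........

Derivation:
Simulating step by step:
Generation 0 (given above): 37 live cells
Generation 1: 34 live cells
(generation 1 grid is the final answer)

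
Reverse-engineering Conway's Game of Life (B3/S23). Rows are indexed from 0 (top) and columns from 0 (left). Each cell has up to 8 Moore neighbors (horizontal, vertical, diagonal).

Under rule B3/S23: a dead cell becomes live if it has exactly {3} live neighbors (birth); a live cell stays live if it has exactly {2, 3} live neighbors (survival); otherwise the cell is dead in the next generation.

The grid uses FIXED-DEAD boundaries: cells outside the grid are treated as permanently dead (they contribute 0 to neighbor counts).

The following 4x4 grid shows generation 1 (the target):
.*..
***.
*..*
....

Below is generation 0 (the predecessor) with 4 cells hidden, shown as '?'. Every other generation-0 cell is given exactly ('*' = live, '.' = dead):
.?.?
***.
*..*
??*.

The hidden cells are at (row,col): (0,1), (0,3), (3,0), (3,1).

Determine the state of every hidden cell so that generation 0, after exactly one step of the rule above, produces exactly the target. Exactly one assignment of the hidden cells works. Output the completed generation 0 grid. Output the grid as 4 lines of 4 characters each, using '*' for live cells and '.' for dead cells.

Answer: ....
***.
*..*
..*.

Derivation:
Hidden generation-0 cells (in order): (0,1), (0,3), (3,0), (3,1).
A hidden cell only influences target cells in its own 3x3 neighborhood. Try each of the 2^4 = 16 assignments, step the completed generation 0 forward once under B3/S23, and compare with the target:
  (0,1)=. (0,3)=. (3,0)=. (3,1)=. -> step reproduces the target at every cell -> ACCEPT
  (0,1)=. (0,3)=. (3,0)=. (3,1)=* -> step gives (3,1)='*' but target has '.' -> reject
  (0,1)=. (0,3)=. (3,0)=* (3,1)=. -> step gives (3,1)='*' but target has '.' -> reject
  (0,1)=. (0,3)=. (3,0)=* (3,1)=* -> step gives (2,0)='.' but target has '*' -> reject
  (0,1)=. (0,3)=* (3,0)=. (3,1)=. -> step gives (0,2)='*' but target has '.' -> reject
  (0,1)=. (0,3)=* (3,0)=. (3,1)=* -> step gives (0,2)='*' but target has '.' -> reject
  (0,1)=. (0,3)=* (3,0)=* (3,1)=. -> step gives (0,2)='*' but target has '.' -> reject
  (0,1)=. (0,3)=* (3,0)=* (3,1)=* -> step gives (0,2)='*' but target has '.' -> reject
  (0,1)=* (0,3)=. (3,0)=. (3,1)=. -> step gives (0,0)='*' but target has '.' -> reject
  (0,1)=* (0,3)=. (3,0)=. (3,1)=* -> step gives (0,0)='*' but target has '.' -> reject
  (0,1)=* (0,3)=. (3,0)=* (3,1)=. -> step gives (0,0)='*' but target has '.' -> reject
  (0,1)=* (0,3)=. (3,0)=* (3,1)=* -> step gives (0,0)='*' but target has '.' -> reject
  (0,1)=* (0,3)=* (3,0)=. (3,1)=. -> step gives (0,0)='*' but target has '.' -> reject
  (0,1)=* (0,3)=* (3,0)=. (3,1)=* -> step gives (0,0)='*' but target has '.' -> reject
  (0,1)=* (0,3)=* (3,0)=* (3,1)=. -> step gives (0,0)='*' but target has '.' -> reject
  (0,1)=* (0,3)=* (3,0)=* (3,1)=* -> step gives (0,0)='*' but target has '.' -> reject
Unique solution: (0,1)=dead, (0,3)=dead, (3,0)=dead, (3,1)=dead.
Check: live-neighbor counts of every cell in the completed generation 0:
2321
2322
2542
1212
Applying B3/S23 to generation 0 with these counts gives:
.*..
***.
*..*
....
which matches the target exactly.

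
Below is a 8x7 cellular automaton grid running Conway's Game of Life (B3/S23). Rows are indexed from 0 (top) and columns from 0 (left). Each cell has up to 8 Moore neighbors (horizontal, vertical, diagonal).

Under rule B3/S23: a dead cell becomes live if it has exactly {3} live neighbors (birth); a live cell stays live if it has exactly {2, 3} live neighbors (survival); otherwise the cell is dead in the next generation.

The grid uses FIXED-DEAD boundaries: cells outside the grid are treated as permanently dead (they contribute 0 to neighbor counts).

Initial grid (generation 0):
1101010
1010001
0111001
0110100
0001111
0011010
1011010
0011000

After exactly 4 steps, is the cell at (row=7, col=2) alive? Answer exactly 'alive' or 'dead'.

Answer: alive

Derivation:
Simulating step by step:
Generation 0 (given above): 27 live cells
Generation 1: 18 live cells
1110000
1000111
1000010
0100001
0100001
0100000
0000000
0111100
Generation 2: 21 live cells
1100010
1000111
1100100
1100011
1110000
0000000
0101000
0011000
Generation 3: 15 live cells
1100111
0000101
0000100
0000010
1010000
1000000
0001000
0011000
Generation 4: 12 live cells
0000101
0001101
0000100
0000000
0100000
0100000
0011000
0011000

Cell (7,2) at generation 4: 1 -> alive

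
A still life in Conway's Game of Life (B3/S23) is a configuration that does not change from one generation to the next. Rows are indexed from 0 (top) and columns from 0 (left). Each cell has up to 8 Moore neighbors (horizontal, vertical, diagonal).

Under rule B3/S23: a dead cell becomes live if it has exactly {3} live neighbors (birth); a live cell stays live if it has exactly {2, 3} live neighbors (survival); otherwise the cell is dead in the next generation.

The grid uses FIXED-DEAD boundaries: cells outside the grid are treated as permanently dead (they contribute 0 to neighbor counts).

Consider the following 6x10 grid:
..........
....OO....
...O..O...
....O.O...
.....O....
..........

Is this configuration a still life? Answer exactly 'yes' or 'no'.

Compute generation 1 and compare to generation 0 (given above):
Generation 1:
..........
....OO....
...O..O...
....O.O...
.....O....
..........
The grids are IDENTICAL -> still life.

Answer: yes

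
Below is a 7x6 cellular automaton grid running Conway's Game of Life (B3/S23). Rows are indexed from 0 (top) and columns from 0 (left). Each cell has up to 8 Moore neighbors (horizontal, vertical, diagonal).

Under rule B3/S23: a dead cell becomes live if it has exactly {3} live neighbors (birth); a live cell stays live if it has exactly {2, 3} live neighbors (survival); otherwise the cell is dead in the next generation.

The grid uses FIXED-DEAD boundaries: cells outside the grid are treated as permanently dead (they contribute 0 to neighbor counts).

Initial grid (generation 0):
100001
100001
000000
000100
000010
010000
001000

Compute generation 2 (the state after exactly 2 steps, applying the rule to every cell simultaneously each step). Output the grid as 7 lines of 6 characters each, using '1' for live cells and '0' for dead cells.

Answer: 000000
000000
000000
000000
000000
000000
000000

Derivation:
Simulating step by step:
Generation 0 (given above): 8 live cells
Generation 1: 0 live cells
000000
000000
000000
000000
000000
000000
000000
Generation 2: 0 live cells
(generation 2 grid is the final answer)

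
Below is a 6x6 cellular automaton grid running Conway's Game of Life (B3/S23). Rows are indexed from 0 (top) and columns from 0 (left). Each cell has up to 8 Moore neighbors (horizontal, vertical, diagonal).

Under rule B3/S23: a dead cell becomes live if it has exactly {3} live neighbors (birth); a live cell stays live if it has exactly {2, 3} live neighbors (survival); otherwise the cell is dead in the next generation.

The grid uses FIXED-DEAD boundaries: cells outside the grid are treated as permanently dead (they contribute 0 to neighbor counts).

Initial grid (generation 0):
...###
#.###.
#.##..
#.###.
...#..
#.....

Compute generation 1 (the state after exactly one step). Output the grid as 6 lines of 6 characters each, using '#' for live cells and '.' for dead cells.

Answer: ..#..#
.....#
#.....
....#.
.####.
......

Derivation:
Simulating step by step:
Generation 0 (given above): 16 live cells
Generation 1: 9 live cells
(generation 1 grid is the final answer)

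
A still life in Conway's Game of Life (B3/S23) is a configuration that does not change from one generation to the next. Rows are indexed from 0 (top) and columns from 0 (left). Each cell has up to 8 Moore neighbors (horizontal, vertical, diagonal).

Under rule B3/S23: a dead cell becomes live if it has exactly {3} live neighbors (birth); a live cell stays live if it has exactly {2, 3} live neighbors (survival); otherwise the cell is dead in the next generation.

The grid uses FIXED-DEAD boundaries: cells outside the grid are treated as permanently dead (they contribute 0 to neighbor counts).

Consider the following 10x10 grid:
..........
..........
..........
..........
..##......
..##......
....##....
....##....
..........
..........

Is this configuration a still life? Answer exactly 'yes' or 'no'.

Answer: no

Derivation:
Compute generation 1 and compare to generation 0 (given above):
Generation 1:
..........
..........
..........
..........
..##......
..#.......
.....#....
....##....
..........
..........
Cell (5,3) differs: gen0=1 vs gen1=0 -> NOT a still life.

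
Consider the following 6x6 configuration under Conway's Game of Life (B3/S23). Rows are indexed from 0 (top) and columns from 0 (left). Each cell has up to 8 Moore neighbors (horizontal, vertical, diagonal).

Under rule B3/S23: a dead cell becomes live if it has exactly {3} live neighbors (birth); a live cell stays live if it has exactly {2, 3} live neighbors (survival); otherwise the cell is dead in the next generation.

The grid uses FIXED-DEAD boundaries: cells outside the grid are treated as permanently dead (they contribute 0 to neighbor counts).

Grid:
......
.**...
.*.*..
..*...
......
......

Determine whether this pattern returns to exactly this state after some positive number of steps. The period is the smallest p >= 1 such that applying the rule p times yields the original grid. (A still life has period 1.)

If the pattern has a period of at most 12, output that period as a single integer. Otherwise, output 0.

Answer: 1

Derivation:
Simulating and comparing each generation to the original:
Gen 0 (original, given above): 5 live cells
Gen 1: 5 live cells, MATCHES original -> period = 1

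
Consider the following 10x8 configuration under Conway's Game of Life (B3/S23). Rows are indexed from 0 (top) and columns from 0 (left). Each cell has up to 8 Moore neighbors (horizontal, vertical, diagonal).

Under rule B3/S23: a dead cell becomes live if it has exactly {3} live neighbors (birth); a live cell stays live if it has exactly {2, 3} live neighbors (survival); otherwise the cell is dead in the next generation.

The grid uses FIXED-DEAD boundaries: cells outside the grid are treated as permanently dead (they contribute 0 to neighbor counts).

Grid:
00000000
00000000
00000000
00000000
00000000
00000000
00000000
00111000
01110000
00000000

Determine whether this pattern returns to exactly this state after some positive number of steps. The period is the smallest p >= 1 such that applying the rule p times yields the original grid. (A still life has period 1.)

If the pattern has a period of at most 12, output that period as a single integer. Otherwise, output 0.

Simulating and comparing each generation to the original:
Gen 0 (original, given above): 6 live cells
Gen 1: 6 live cells, differs from original
Gen 2: 6 live cells, MATCHES original -> period = 2

Answer: 2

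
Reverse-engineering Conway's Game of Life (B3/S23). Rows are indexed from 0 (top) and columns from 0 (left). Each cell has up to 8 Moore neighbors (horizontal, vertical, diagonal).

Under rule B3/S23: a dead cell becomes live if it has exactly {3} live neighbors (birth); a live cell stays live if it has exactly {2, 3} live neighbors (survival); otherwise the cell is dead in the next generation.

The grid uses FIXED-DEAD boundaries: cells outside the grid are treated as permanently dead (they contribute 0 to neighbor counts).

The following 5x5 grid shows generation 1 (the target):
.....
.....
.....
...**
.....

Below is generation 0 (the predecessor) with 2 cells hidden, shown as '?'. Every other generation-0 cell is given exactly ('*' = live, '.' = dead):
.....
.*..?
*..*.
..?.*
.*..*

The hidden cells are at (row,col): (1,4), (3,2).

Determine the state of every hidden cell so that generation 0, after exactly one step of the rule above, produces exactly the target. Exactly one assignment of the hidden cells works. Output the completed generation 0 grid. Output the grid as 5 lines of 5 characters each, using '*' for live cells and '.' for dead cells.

Answer: .....
.*...
*..*.
....*
.*..*

Derivation:
Hidden generation-0 cells (in order): (1,4), (3,2).
A hidden cell only influences target cells in its own 3x3 neighborhood. Try each of the 2^2 = 4 assignments, step the completed generation 0 forward once under B3/S23, and compare with the target:
  (1,4)=. (3,2)=. -> step reproduces the target at every cell -> ACCEPT
  (1,4)=. (3,2)=* -> step gives (2,1)='*' but target has '.' -> reject
  (1,4)=* (3,2)=. -> step gives (2,3)='*' but target has '.' -> reject
  (1,4)=* (3,2)=* -> step gives (2,1)='*' but target has '.' -> reject
Unique solution: (1,4)=dead, (3,2)=dead.
Check: live-neighbor counts of every cell in the completed generation 0:
11100
21211
12212
22232
10121
Applying B3/S23 to generation 0 with these counts gives:
.....
.....
.....
...**
.....
which matches the target exactly.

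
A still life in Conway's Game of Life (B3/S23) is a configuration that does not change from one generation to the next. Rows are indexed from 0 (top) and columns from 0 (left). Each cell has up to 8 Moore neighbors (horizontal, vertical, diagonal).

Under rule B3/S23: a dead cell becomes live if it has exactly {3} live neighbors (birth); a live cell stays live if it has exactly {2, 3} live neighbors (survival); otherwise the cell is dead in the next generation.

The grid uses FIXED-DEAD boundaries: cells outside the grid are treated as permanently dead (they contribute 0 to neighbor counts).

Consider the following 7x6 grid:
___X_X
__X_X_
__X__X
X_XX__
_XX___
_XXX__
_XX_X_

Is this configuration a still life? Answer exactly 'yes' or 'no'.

Answer: no

Derivation:
Compute generation 1 and compare to generation 0 (given above):
Generation 1:
___XX_
__X_XX
__X_X_
___X__
X_____
X_____
_X____
Cell (0,4) differs: gen0=0 vs gen1=1 -> NOT a still life.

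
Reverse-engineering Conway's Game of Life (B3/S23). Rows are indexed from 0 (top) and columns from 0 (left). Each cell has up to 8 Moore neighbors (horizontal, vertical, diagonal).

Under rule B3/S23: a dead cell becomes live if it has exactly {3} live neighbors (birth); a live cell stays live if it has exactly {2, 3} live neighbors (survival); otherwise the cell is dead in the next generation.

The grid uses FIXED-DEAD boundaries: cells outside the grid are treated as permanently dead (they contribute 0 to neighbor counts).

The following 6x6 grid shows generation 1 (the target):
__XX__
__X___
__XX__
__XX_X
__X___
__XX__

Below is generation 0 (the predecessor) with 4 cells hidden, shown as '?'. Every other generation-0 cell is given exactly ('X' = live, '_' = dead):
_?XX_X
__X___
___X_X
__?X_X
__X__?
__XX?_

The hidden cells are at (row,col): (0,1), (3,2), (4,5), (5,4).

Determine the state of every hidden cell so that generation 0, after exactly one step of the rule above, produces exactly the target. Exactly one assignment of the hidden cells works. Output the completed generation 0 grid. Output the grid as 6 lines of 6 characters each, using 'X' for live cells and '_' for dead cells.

Answer: __XX_X
__X___
___X_X
___X_X
__X__X
__XX__

Derivation:
Hidden generation-0 cells (in order): (0,1), (3,2), (4,5), (5,4).
A hidden cell only influences target cells in its own 3x3 neighborhood. Try each of the 2^4 = 16 assignments, step the completed generation 0 forward once under B3/S23, and compare with the target:
  (0,1)=_ (3,2)=_ (4,5)=_ (5,4)=_ -> step gives (3,5)='_' but target has 'X' -> reject
  (0,1)=_ (3,2)=_ (4,5)=_ (5,4)=X -> step gives (3,5)='_' but target has 'X' -> reject
  (0,1)=_ (3,2)=_ (4,5)=X (5,4)=_ -> step reproduces the target at every cell -> ACCEPT
  (0,1)=_ (3,2)=_ (4,5)=X (5,4)=X -> step gives (4,5)='X' but target has '_' -> reject
  (0,1)=_ (3,2)=X (4,5)=_ (5,4)=_ -> step gives (2,2)='_' but target has 'X' -> reject
  (0,1)=_ (3,2)=X (4,5)=_ (5,4)=X -> step gives (2,2)='_' but target has 'X' -> reject
  (0,1)=_ (3,2)=X (4,5)=X (5,4)=_ -> step gives (2,2)='_' but target has 'X' -> reject
  (0,1)=_ (3,2)=X (4,5)=X (5,4)=X -> step gives (2,2)='_' but target has 'X' -> reject
  (0,1)=X (3,2)=_ (4,5)=_ (5,4)=_ -> step gives (0,1)='X' but target has '_' -> reject
  (0,1)=X (3,2)=_ (4,5)=_ (5,4)=X -> step gives (0,1)='X' but target has '_' -> reject
  (0,1)=X (3,2)=_ (4,5)=X (5,4)=_ -> step gives (0,1)='X' but target has '_' -> reject
  (0,1)=X (3,2)=_ (4,5)=X (5,4)=X -> step gives (0,1)='X' but target has '_' -> reject
  (0,1)=X (3,2)=X (4,5)=_ (5,4)=_ -> step gives (0,1)='X' but target has '_' -> reject
  (0,1)=X (3,2)=X (4,5)=_ (5,4)=X -> step gives (0,1)='X' but target has '_' -> reject
  (0,1)=X (3,2)=X (4,5)=X (5,4)=_ -> step gives (0,1)='X' but target has '_' -> reject
  (0,1)=X (3,2)=X (4,5)=X (5,4)=X -> step gives (0,1)='X' but target has '_' -> reject
Unique solution: (0,1)=dead, (3,2)=dead, (4,5)=live, (5,4)=dead.
Check: live-neighbor counts of every cell in the completed generation 0:
022220
023442
013241
013252
023441
022221
Applying B3/S23 to generation 0 with these counts gives:
__XX__
__X___
__XX__
__XX_X
__X___
__XX__
which matches the target exactly.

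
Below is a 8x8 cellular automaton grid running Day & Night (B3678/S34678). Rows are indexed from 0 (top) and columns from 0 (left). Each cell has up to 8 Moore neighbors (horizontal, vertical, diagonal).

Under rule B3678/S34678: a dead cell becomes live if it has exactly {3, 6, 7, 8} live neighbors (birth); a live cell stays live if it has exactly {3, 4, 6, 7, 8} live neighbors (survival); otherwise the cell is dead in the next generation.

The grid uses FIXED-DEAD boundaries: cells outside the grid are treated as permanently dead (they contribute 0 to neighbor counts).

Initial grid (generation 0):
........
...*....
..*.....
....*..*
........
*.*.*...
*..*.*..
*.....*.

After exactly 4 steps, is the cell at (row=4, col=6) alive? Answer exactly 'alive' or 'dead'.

Answer: dead

Derivation:
Simulating step by step:
Generation 0 (given above): 12 live cells
Generation 1: 5 live cells
........
........
...*....
........
...*....
.*.*....
....*...
........
Generation 2: 3 live cells
........
........
........
........
..*.....
..*.*...
........
........
Generation 3: 2 live cells
........
........
........
........
...*....
...*....
........
........
Generation 4: 0 live cells
........
........
........
........
........
........
........
........

Cell (4,6) at generation 4: 0 -> dead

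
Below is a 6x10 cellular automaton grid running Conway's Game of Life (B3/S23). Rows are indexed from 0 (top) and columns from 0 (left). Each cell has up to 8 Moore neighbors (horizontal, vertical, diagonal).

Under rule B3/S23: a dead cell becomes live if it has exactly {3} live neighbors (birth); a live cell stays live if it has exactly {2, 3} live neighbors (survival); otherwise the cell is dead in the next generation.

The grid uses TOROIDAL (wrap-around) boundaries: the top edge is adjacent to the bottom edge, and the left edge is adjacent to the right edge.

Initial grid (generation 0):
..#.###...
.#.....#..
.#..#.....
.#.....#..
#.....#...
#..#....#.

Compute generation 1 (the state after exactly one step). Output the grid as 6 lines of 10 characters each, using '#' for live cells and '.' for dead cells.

Answer: .#######..
.####.#...
###.......
##........
##.....#.#
.#.##.##.#

Derivation:
Simulating step by step:
Generation 0 (given above): 15 live cells
Generation 1: 27 live cells
(generation 1 grid is the final answer)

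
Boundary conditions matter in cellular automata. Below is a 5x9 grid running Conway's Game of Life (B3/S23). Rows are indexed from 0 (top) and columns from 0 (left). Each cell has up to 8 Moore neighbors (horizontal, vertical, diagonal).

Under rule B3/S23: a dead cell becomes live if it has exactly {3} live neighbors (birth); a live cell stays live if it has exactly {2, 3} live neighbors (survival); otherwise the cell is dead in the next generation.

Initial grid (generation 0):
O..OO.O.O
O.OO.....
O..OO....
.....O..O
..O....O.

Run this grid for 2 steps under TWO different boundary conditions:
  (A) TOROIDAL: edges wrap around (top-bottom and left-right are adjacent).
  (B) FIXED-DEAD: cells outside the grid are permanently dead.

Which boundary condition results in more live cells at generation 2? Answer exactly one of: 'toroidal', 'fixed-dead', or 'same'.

Answer: toroidal

Derivation:
Under TOROIDAL boundary, generation 2:
O......O.
..O..O.O.
.....O..O
......O..
O.....O..
Population = 10

Under FIXED-DEAD boundary, generation 2:
.OOOO....
O....O...
.O...O...
....O....
.........
Population = 9

Comparison: toroidal=10, fixed-dead=9 -> toroidal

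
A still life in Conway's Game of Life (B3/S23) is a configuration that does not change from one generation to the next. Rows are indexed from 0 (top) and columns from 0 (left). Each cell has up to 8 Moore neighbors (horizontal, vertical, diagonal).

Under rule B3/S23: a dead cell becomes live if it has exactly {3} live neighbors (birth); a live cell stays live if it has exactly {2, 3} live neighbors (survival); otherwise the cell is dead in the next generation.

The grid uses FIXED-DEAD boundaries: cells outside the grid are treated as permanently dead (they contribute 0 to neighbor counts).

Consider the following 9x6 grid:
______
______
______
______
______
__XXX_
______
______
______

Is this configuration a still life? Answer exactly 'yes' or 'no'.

Answer: no

Derivation:
Compute generation 1 and compare to generation 0 (given above):
Generation 1:
______
______
______
______
___X__
___X__
___X__
______
______
Cell (4,3) differs: gen0=0 vs gen1=1 -> NOT a still life.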